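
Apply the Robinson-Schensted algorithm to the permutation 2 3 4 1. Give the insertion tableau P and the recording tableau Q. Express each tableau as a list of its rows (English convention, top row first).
P = [[1, 3, 4], [2]], Q = [[1, 2, 3], [4]]

Insert each entry of the permutation into P by Schensted row insertion, recording in Q the position of each new cell.

Insert 2: appended to row 1. P = [[2]].
Insert 3: appended to row 1. P = [[2, 3]].
Insert 4: appended to row 1. P = [[2, 3, 4]].
Insert 1: 1 bumps 2 from row 1; 2 starts row 2. P = [[1, 3, 4], [2]].

So P = [[1, 3, 4], [2]], Q = [[1, 2, 3], [4]].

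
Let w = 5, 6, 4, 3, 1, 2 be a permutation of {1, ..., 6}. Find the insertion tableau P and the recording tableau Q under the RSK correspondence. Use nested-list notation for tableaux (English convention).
P = [[1, 2], [3, 6], [4], [5]], Q = [[1, 2], [3, 6], [4], [5]]

Insert each entry of the permutation into P by Schensted row insertion, recording in Q the position of each new cell.

Insert 5: appended to row 1. P = [[5]].
Insert 6: appended to row 1. P = [[5, 6]].
Insert 4: 4 bumps 5 from row 1; 5 starts row 2. P = [[4, 6], [5]].
Insert 3: 3 bumps 4 from row 1; 4 bumps 5 from row 2; 5 starts row 3. P = [[3, 6], [4], [5]].
Insert 1: 1 bumps 3 from row 1; 3 bumps 4 from row 2; 4 bumps 5 from row 3; 5 starts row 4. P = [[1, 6], [3], [4], [5]].
Insert 2: 2 bumps 6 from row 1; 6 appends to row 2. P = [[1, 2], [3, 6], [4], [5]].

So P = [[1, 2], [3, 6], [4], [5]], Q = [[1, 2], [3, 6], [4], [5]].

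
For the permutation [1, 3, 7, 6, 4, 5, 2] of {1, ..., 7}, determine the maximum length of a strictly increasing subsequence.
4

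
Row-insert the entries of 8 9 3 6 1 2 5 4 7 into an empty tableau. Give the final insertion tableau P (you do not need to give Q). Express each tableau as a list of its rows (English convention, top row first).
Insert 8: appended to row 1. P = [[8]].
Insert 9: appended to row 1. P = [[8, 9]].
Insert 3: 3 bumps 8 from row 1; 8 starts row 2. P = [[3, 9], [8]].
Insert 6: 6 bumps 9 from row 1; 9 appends to row 2. P = [[3, 6], [8, 9]].
Insert 1: 1 bumps 3 from row 1; 3 bumps 8 from row 2; 8 starts row 3. P = [[1, 6], [3, 9], [8]].
Insert 2: 2 bumps 6 from row 1; 6 bumps 9 from row 2; 9 appends to row 3. P = [[1, 2], [3, 6], [8, 9]].
Insert 5: appended to row 1. P = [[1, 2, 5], [3, 6], [8, 9]].
Insert 4: 4 bumps 5 from row 1; 5 bumps 6 from row 2; 6 bumps 8 from row 3; 8 starts row 4. P = [[1, 2, 4], [3, 5], [6, 9], [8]].
Insert 7: appended to row 1. P = [[1, 2, 4, 7], [3, 5], [6, 9], [8]].

So P = [[1, 2, 4, 7], [3, 5], [6, 9], [8]].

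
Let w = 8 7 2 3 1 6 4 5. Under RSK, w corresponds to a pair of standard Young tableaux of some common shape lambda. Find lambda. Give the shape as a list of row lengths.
RSK row insertion gives P = [[1, 3, 4, 5], [2, 6], [7], [8]], which has shape [4, 2, 1, 1].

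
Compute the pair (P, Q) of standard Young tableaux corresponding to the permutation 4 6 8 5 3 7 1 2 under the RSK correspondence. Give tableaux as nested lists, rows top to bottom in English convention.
P = [[1, 2, 7], [3, 5], [4, 8], [6]], Q = [[1, 2, 3], [4, 6], [5, 8], [7]]

Insert each entry of the permutation into P by Schensted row insertion, recording in Q the position of each new cell.

After inserting 4: P = [[4]].
After inserting 6: P = [[4, 6]].
After inserting 8: P = [[4, 6, 8]].
After inserting 5: P = [[4, 5, 8], [6]].
After inserting 3: P = [[3, 5, 8], [4], [6]].
After inserting 7: P = [[3, 5, 7], [4, 8], [6]].
After inserting 1: P = [[1, 5, 7], [3, 8], [4], [6]].
After inserting 2: P = [[1, 2, 7], [3, 5], [4, 8], [6]].

So P = [[1, 2, 7], [3, 5], [4, 8], [6]], Q = [[1, 2, 3], [4, 6], [5, 8], [7]].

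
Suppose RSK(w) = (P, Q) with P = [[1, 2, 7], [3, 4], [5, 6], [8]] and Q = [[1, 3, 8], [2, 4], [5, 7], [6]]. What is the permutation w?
Reverse the RSK construction: for i from n down to 1, find the cell of Q containing i, remove the entry at that cell from P, and reverse-bump it up through P; the value ejected from row 1 is w(i).

Step i=8: Q has 8 at row 1, column 3; remove that cell from P, ejecting 7. So w(8) = 7. P is now [[1, 2], [3, 4], [5, 6], [8]].
Step i=7: Q has 7 at row 3, column 2; remove 6 from row 3 of P and reverse-bump: 6 enters row 2 and ejects 4; 4 enters row 1 and ejects 2. So w(7) = 2. P is now [[1, 4], [3, 6], [5], [8]].
Step i=6: Q has 6 at row 4, column 1; remove 8 from row 4 of P and reverse-bump: 8 enters row 3 and ejects 5; 5 enters row 2 and ejects 3; 3 enters row 1 and ejects 1. So w(6) = 1. P is now [[3, 4], [5, 6], [8]].
Step i=5: Q has 5 at row 3, column 1; remove 8 from row 3 of P and reverse-bump: 8 enters row 2 and ejects 6; 6 enters row 1 and ejects 4. So w(5) = 4. P is now [[3, 6], [5, 8]].
Step i=4: Q has 4 at row 2, column 2; remove 8 from row 2 of P and reverse-bump: 8 enters row 1 and ejects 6. So w(4) = 6. P is now [[3, 8], [5]].
Step i=3: Q has 3 at row 1, column 2; remove that cell from P, ejecting 8. So w(3) = 8. P is now [[3], [5]].
Step i=2: Q has 2 at row 2, column 1; remove 5 from row 2 of P and reverse-bump: 5 enters row 1 and ejects 3. So w(2) = 3. P is now [[5]].
Step i=1: Q has 1 at row 1, column 1; remove that cell from P, ejecting 5. So w(1) = 5. P is now [].

So w = 5 3 8 6 4 1 2 7.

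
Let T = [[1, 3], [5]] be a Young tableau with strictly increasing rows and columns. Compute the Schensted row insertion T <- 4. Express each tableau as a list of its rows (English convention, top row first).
4 is larger than every entry of row 1, so it is appended to row 1. The new tableau is [[1, 3, 4], [5]].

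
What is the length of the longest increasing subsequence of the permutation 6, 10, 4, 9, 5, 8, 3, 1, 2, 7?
3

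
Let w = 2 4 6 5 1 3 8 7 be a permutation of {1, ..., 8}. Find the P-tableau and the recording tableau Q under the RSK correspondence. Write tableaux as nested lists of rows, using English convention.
P = [[1, 3, 5, 7], [2, 4, 8], [6]], Q = [[1, 2, 3, 7], [4, 6, 8], [5]]

Insert each entry of the permutation into P by Schensted row insertion, recording in Q the position of each new cell.

Insert 2: appended to row 1. P = [[2]], Q = [[1]].
Insert 4: appended to row 1. P = [[2, 4]], Q = [[1, 2]].
Insert 6: appended to row 1. P = [[2, 4, 6]], Q = [[1, 2, 3]].
Insert 5: 5 bumps 6 from row 1; 6 starts row 2. P = [[2, 4, 5], [6]], Q = [[1, 2, 3], [4]].
Insert 1: 1 bumps 2 from row 1; 2 bumps 6 from row 2; 6 starts row 3. P = [[1, 4, 5], [2], [6]], Q = [[1, 2, 3], [4], [5]].
Insert 3: 3 bumps 4 from row 1; 4 appends to row 2. P = [[1, 3, 5], [2, 4], [6]], Q = [[1, 2, 3], [4, 6], [5]].
Insert 8: appended to row 1. P = [[1, 3, 5, 8], [2, 4], [6]], Q = [[1, 2, 3, 7], [4, 6], [5]].
Insert 7: 7 bumps 8 from row 1; 8 appends to row 2. P = [[1, 3, 5, 7], [2, 4, 8], [6]], Q = [[1, 2, 3, 7], [4, 6, 8], [5]].

So P = [[1, 3, 5, 7], [2, 4, 8], [6]], Q = [[1, 2, 3, 7], [4, 6, 8], [5]].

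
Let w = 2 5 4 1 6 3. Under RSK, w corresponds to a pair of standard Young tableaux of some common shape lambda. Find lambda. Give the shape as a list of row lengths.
Row-insert each entry into an empty tableau.

After inserting 2: P = [[2]].
After inserting 5: P = [[2, 5]].
After inserting 4: P = [[2, 4], [5]].
After inserting 1: P = [[1, 4], [2], [5]].
After inserting 6: P = [[1, 4, 6], [2], [5]].
After inserting 3: P = [[1, 3, 6], [2, 4], [5]].

The final insertion tableau P = [[1, 3, 6], [2, 4], [5]] has shape [3, 2, 1].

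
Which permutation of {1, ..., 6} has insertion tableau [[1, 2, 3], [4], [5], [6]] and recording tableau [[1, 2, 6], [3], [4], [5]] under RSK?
Reverse the RSK construction: for i from n down to 1, find the cell of Q containing i, remove the entry at that cell from P, and reverse-bump it up through P; the value ejected from row 1 is w(i).

Step i=6: Q has 6 at row 1, column 3; remove that cell from P, ejecting 3. So w(6) = 3. P is now [[1, 2], [4], [5], [6]].
Step i=5: Q has 5 at row 4, column 1; remove 6 from row 4 of P and reverse-bump: 6 enters row 3 and ejects 5; 5 enters row 2 and ejects 4; 4 enters row 1 and ejects 2. So w(5) = 2. P is now [[1, 4], [5], [6]].
Step i=4: Q has 4 at row 3, column 1; remove 6 from row 3 of P and reverse-bump: 6 enters row 2 and ejects 5; 5 enters row 1 and ejects 4. So w(4) = 4. P is now [[1, 5], [6]].
Step i=3: Q has 3 at row 2, column 1; remove 6 from row 2 of P and reverse-bump: 6 enters row 1 and ejects 5. So w(3) = 5. P is now [[1, 6]].
Step i=2: Q has 2 at row 1, column 2; remove that cell from P, ejecting 6. So w(2) = 6. P is now [[1]].
Step i=1: Q has 1 at row 1, column 1; remove that cell from P, ejecting 1. So w(1) = 1. P is now [].

So w = 1 6 5 4 2 3.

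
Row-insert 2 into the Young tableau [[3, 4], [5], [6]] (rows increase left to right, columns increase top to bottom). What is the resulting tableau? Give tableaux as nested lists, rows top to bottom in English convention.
In row 1, 2 replaces 3 (the leftmost entry greater than 2); 3 is bumped to row 2. In row 2, 3 replaces 5 (the leftmost entry greater than 3); 5 is bumped to row 3. In row 3, 5 replaces 6 (the leftmost entry greater than 5); 6 is bumped to row 4. 6 starts a new row 4. The new tableau is [[2, 4], [3], [5], [6]].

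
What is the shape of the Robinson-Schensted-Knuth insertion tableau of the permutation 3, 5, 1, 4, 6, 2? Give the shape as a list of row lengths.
Row-insert each entry into an empty tableau.

After inserting 3: P = [[3]].
After inserting 5: P = [[3, 5]].
After inserting 1: P = [[1, 5], [3]].
After inserting 4: P = [[1, 4], [3, 5]].
After inserting 6: P = [[1, 4, 6], [3, 5]].
After inserting 2: P = [[1, 2, 6], [3, 4], [5]].

The final insertion tableau P = [[1, 2, 6], [3, 4], [5]] has shape [3, 2, 1].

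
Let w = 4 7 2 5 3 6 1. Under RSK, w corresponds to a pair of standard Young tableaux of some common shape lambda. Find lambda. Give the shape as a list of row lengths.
[3, 2, 1, 1]

Row-insert each entry into an empty tableau.

After inserting 4: P = [[4]].
After inserting 7: P = [[4, 7]].
After inserting 2: P = [[2, 7], [4]].
After inserting 5: P = [[2, 5], [4, 7]].
After inserting 3: P = [[2, 3], [4, 5], [7]].
After inserting 6: P = [[2, 3, 6], [4, 5], [7]].
After inserting 1: P = [[1, 3, 6], [2, 5], [4], [7]].

The final insertion tableau P = [[1, 3, 6], [2, 5], [4], [7]] has shape [3, 2, 1, 1].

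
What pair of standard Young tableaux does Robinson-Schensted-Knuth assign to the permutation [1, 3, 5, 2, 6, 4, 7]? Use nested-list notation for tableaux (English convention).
Insert each entry of the permutation into P by Schensted row insertion, recording in Q the position of each new cell.

After inserting 1: P = [[1]].
After inserting 3: P = [[1, 3]].
After inserting 5: P = [[1, 3, 5]].
After inserting 2: P = [[1, 2, 5], [3]].
After inserting 6: P = [[1, 2, 5, 6], [3]].
After inserting 4: P = [[1, 2, 4, 6], [3, 5]].
After inserting 7: P = [[1, 2, 4, 6, 7], [3, 5]].

So P = [[1, 2, 4, 6, 7], [3, 5]], Q = [[1, 2, 3, 5, 7], [4, 6]].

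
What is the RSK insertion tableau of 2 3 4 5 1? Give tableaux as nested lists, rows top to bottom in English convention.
P = [[1, 3, 4, 5], [2]]

Insert 2: appended to row 1. P = [[2]].
Insert 3: appended to row 1. P = [[2, 3]].
Insert 4: appended to row 1. P = [[2, 3, 4]].
Insert 5: appended to row 1. P = [[2, 3, 4, 5]].
Insert 1: 1 bumps 2 from row 1; 2 starts row 2. P = [[1, 3, 4, 5], [2]].

So P = [[1, 3, 4, 5], [2]].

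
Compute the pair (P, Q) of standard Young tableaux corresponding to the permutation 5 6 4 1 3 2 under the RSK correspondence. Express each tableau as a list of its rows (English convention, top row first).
Insert each entry of the permutation into P by Schensted row insertion, recording in Q the position of each new cell.

Insert 5: appended to row 1. P = [[5]], Q = [[1]].
Insert 6: appended to row 1. P = [[5, 6]], Q = [[1, 2]].
Insert 4: 4 bumps 5 from row 1; 5 starts row 2. P = [[4, 6], [5]], Q = [[1, 2], [3]].
Insert 1: 1 bumps 4 from row 1; 4 bumps 5 from row 2; 5 starts row 3. P = [[1, 6], [4], [5]], Q = [[1, 2], [3], [4]].
Insert 3: 3 bumps 6 from row 1; 6 appends to row 2. P = [[1, 3], [4, 6], [5]], Q = [[1, 2], [3, 5], [4]].
Insert 2: 2 bumps 3 from row 1; 3 bumps 4 from row 2; 4 bumps 5 from row 3; 5 starts row 4. P = [[1, 2], [3, 6], [4], [5]], Q = [[1, 2], [3, 5], [4], [6]].

So P = [[1, 2], [3, 6], [4], [5]], Q = [[1, 2], [3, 5], [4], [6]].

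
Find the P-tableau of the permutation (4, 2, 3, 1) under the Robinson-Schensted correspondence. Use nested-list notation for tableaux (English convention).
P = [[1, 3], [2], [4]]

Insert 4: appended to row 1. P = [[4]].
Insert 2: 2 bumps 4 from row 1; 4 starts row 2. P = [[2], [4]].
Insert 3: appended to row 1. P = [[2, 3], [4]].
Insert 1: 1 bumps 2 from row 1; 2 bumps 4 from row 2; 4 starts row 3. P = [[1, 3], [2], [4]].

So P = [[1, 3], [2], [4]].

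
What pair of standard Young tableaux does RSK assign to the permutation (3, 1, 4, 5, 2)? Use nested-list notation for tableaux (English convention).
P = [[1, 2, 5], [3, 4]], Q = [[1, 3, 4], [2, 5]]

Insert each entry of the permutation into P by Schensted row insertion, recording in Q the position of each new cell.

Insert 3: appended to row 1. P = [[3]].
Insert 1: 1 bumps 3 from row 1; 3 starts row 2. P = [[1], [3]].
Insert 4: appended to row 1. P = [[1, 4], [3]].
Insert 5: appended to row 1. P = [[1, 4, 5], [3]].
Insert 2: 2 bumps 4 from row 1; 4 appends to row 2. P = [[1, 2, 5], [3, 4]].

So P = [[1, 2, 5], [3, 4]], Q = [[1, 3, 4], [2, 5]].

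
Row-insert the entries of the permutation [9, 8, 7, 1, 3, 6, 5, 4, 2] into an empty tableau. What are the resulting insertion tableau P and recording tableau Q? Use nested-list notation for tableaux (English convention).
Insert each entry of the permutation into P by Schensted row insertion, recording in Q the position of each new cell.

Insert 9: appended to row 1. P = [[9]], Q = [[1]].
Insert 8: 8 bumps 9 from row 1; 9 starts row 2. P = [[8], [9]], Q = [[1], [2]].
Insert 7: 7 bumps 8 from row 1; 8 bumps 9 from row 2; 9 starts row 3. P = [[7], [8], [9]], Q = [[1], [2], [3]].
Insert 1: 1 bumps 7 from row 1; 7 bumps 8 from row 2; 8 bumps 9 from row 3; 9 starts row 4. P = [[1], [7], [8], [9]], Q = [[1], [2], [3], [4]].
Insert 3: appended to row 1. P = [[1, 3], [7], [8], [9]], Q = [[1, 5], [2], [3], [4]].
Insert 6: appended to row 1. P = [[1, 3, 6], [7], [8], [9]], Q = [[1, 5, 6], [2], [3], [4]].
Insert 5: 5 bumps 6 from row 1; 6 bumps 7 from row 2; 7 bumps 8 from row 3; 8 bumps 9 from row 4; 9 starts row 5. P = [[1, 3, 5], [6], [7], [8], [9]], Q = [[1, 5, 6], [2], [3], [4], [7]].
Insert 4: 4 bumps 5 from row 1; 5 bumps 6 from row 2; 6 bumps 7 from row 3; 7 bumps 8 from row 4; 8 bumps 9 from row 5; 9 starts row 6. P = [[1, 3, 4], [5], [6], [7], [8], [9]], Q = [[1, 5, 6], [2], [3], [4], [7], [8]].
Insert 2: 2 bumps 3 from row 1; 3 bumps 5 from row 2; 5 bumps 6 from row 3; 6 bumps 7 from row 4; 7 bumps 8 from row 5; 8 bumps 9 from row 6; 9 starts row 7. P = [[1, 2, 4], [3], [5], [6], [7], [8], [9]], Q = [[1, 5, 6], [2], [3], [4], [7], [8], [9]].

So P = [[1, 2, 4], [3], [5], [6], [7], [8], [9]], Q = [[1, 5, 6], [2], [3], [4], [7], [8], [9]].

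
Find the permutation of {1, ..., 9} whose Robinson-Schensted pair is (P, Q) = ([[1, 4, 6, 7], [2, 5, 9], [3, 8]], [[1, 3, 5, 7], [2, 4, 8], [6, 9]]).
Reverse the RSK construction: for i from n down to 1, find the cell of Q containing i, remove the entry at that cell from P, and reverse-bump it up through P; the value ejected from row 1 is w(i).

Step i=9: Q has 9 at row 3, column 2; remove 8 from row 3 of P and reverse-bump: 8 enters row 2 and ejects 5; 5 enters row 1 and ejects 4. So w(9) = 4. P is now [[1, 5, 6, 7], [2, 8, 9], [3]].
Step i=8: Q has 8 at row 2, column 3; remove 9 from row 2 of P and reverse-bump: 9 enters row 1 and ejects 7. So w(8) = 7. P is now [[1, 5, 6, 9], [2, 8], [3]].
Step i=7: Q has 7 at row 1, column 4; remove that cell from P, ejecting 9. So w(7) = 9. P is now [[1, 5, 6], [2, 8], [3]].
Step i=6: Q has 6 at row 3, column 1; remove 3 from row 3 of P and reverse-bump: 3 enters row 2 and ejects 2; 2 enters row 1 and ejects 1. So w(6) = 1. P is now [[2, 5, 6], [3, 8]].
Step i=5: Q has 5 at row 1, column 3; remove that cell from P, ejecting 6. So w(5) = 6. P is now [[2, 5], [3, 8]].
Step i=4: Q has 4 at row 2, column 2; remove 8 from row 2 of P and reverse-bump: 8 enters row 1 and ejects 5. So w(4) = 5. P is now [[2, 8], [3]].
Step i=3: Q has 3 at row 1, column 2; remove that cell from P, ejecting 8. So w(3) = 8. P is now [[2], [3]].
Step i=2: Q has 2 at row 2, column 1; remove 3 from row 2 of P and reverse-bump: 3 enters row 1 and ejects 2. So w(2) = 2. P is now [[3]].
Step i=1: Q has 1 at row 1, column 1; remove that cell from P, ejecting 3. So w(1) = 3. P is now [].

So w = 3 2 8 5 6 1 9 7 4.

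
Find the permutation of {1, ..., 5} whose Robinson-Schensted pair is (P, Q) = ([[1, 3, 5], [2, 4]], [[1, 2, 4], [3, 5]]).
2 4 1 5 3

Reverse the RSK construction: for i from n down to 1, find the cell of Q containing i, remove the entry at that cell from P, and reverse-bump it up through P; the value ejected from row 1 is w(i).

Step i=5: Q has 5 at row 2, column 2; remove 4 from row 2 of P and reverse-bump: 4 enters row 1 and ejects 3. So w(5) = 3. P is now [[1, 4, 5], [2]].
Step i=4: Q has 4 at row 1, column 3; remove that cell from P, ejecting 5. So w(4) = 5. P is now [[1, 4], [2]].
Step i=3: Q has 3 at row 2, column 1; remove 2 from row 2 of P and reverse-bump: 2 enters row 1 and ejects 1. So w(3) = 1. P is now [[2, 4]].
Step i=2: Q has 2 at row 1, column 2; remove that cell from P, ejecting 4. So w(2) = 4. P is now [[2]].
Step i=1: Q has 1 at row 1, column 1; remove that cell from P, ejecting 2. So w(1) = 2. P is now [].

So w = 2 4 1 5 3.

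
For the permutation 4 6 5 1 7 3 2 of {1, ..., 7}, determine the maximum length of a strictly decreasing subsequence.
4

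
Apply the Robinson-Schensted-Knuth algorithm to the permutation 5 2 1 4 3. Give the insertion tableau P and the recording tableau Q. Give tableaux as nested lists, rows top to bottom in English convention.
Insert each entry of the permutation into P by Schensted row insertion, recording in Q the position of each new cell.

After inserting 5: P = [[5]].
After inserting 2: P = [[2], [5]].
After inserting 1: P = [[1], [2], [5]].
After inserting 4: P = [[1, 4], [2], [5]].
After inserting 3: P = [[1, 3], [2, 4], [5]].

So P = [[1, 3], [2, 4], [5]], Q = [[1, 4], [2, 5], [3]].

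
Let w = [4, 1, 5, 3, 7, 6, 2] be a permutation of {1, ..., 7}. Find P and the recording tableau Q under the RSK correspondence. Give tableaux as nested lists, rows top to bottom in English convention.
P = [[1, 2, 6], [3, 5, 7], [4]], Q = [[1, 3, 5], [2, 4, 6], [7]]

Insert each entry of the permutation into P by Schensted row insertion, recording in Q the position of each new cell.

After inserting 4: P = [[4]].
After inserting 1: P = [[1], [4]].
After inserting 5: P = [[1, 5], [4]].
After inserting 3: P = [[1, 3], [4, 5]].
After inserting 7: P = [[1, 3, 7], [4, 5]].
After inserting 6: P = [[1, 3, 6], [4, 5, 7]].
After inserting 2: P = [[1, 2, 6], [3, 5, 7], [4]].

So P = [[1, 2, 6], [3, 5, 7], [4]], Q = [[1, 3, 5], [2, 4, 6], [7]].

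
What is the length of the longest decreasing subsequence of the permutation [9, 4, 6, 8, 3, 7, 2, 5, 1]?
5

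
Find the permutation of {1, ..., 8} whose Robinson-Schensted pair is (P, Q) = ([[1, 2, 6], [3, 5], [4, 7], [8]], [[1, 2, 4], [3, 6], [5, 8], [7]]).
Reverse the RSK construction: for i from n down to 1, find the cell of Q containing i, remove the entry at that cell from P, and reverse-bump it up through P; the value ejected from row 1 is w(i).

Step i=8: Q has 8 at row 3, column 2; remove 7 from row 3 of P and reverse-bump: 7 enters row 2 and ejects 5; 5 enters row 1 and ejects 2. So w(8) = 2. P is now [[1, 5, 6], [3, 7], [4], [8]].
Step i=7: Q has 7 at row 4, column 1; remove 8 from row 4 of P and reverse-bump: 8 enters row 3 and ejects 4; 4 enters row 2 and ejects 3; 3 enters row 1 and ejects 1. So w(7) = 1. P is now [[3, 5, 6], [4, 7], [8]].
Step i=6: Q has 6 at row 2, column 2; remove 7 from row 2 of P and reverse-bump: 7 enters row 1 and ejects 6. So w(6) = 6. P is now [[3, 5, 7], [4], [8]].
Step i=5: Q has 5 at row 3, column 1; remove 8 from row 3 of P and reverse-bump: 8 enters row 2 and ejects 4; 4 enters row 1 and ejects 3. So w(5) = 3. P is now [[4, 5, 7], [8]].
Step i=4: Q has 4 at row 1, column 3; remove that cell from P, ejecting 7. So w(4) = 7. P is now [[4, 5], [8]].
Step i=3: Q has 3 at row 2, column 1; remove 8 from row 2 of P and reverse-bump: 8 enters row 1 and ejects 5. So w(3) = 5. P is now [[4, 8]].
Step i=2: Q has 2 at row 1, column 2; remove that cell from P, ejecting 8. So w(2) = 8. P is now [[4]].
Step i=1: Q has 1 at row 1, column 1; remove that cell from P, ejecting 4. So w(1) = 4. P is now [].

So w = 4 8 5 7 3 6 1 2.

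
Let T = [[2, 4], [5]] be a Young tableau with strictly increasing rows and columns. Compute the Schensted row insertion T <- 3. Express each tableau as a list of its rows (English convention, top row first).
In row 1, 3 replaces 4 (the leftmost entry greater than 3); 4 is bumped to row 2. In row 2, 4 replaces 5 (the leftmost entry greater than 4); 5 is bumped to row 3. 5 starts a new row 3. The new tableau is [[2, 3], [4], [5]].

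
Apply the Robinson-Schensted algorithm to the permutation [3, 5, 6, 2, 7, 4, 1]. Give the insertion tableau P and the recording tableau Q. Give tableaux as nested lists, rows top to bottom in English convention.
Insert each entry of the permutation into P by Schensted row insertion, recording in Q the position of each new cell.

Insert 3: appended to row 1. P = [[3]].
Insert 5: appended to row 1. P = [[3, 5]].
Insert 6: appended to row 1. P = [[3, 5, 6]].
Insert 2: 2 bumps 3 from row 1; 3 starts row 2. P = [[2, 5, 6], [3]].
Insert 7: appended to row 1. P = [[2, 5, 6, 7], [3]].
Insert 4: 4 bumps 5 from row 1; 5 appends to row 2. P = [[2, 4, 6, 7], [3, 5]].
Insert 1: 1 bumps 2 from row 1; 2 bumps 3 from row 2; 3 starts row 3. P = [[1, 4, 6, 7], [2, 5], [3]].

So P = [[1, 4, 6, 7], [2, 5], [3]], Q = [[1, 2, 3, 5], [4, 6], [7]].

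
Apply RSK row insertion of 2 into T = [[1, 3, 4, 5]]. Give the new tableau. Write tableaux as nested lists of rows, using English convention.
In row 1, 2 replaces 3 (the leftmost entry greater than 2); 3 is bumped to row 2. 3 starts a new row 2. The new tableau is [[1, 2, 4, 5], [3]].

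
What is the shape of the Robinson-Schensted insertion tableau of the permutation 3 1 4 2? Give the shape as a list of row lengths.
[2, 2]

RSK row insertion gives P = [[1, 2], [3, 4]], which has shape [2, 2].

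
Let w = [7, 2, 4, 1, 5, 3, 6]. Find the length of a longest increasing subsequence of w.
4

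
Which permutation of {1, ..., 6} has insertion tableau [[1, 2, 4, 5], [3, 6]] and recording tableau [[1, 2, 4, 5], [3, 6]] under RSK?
1 3 2 4 6 5

Reverse the RSK construction: for i from n down to 1, find the cell of Q containing i, remove the entry at that cell from P, and reverse-bump it up through P; the value ejected from row 1 is w(i).

Step i=6: Q has 6 at row 2, column 2; remove 6 from row 2 of P and reverse-bump: 6 enters row 1 and ejects 5. So w(6) = 5. P is now [[1, 2, 4, 6], [3]].
Step i=5: Q has 5 at row 1, column 4; remove that cell from P, ejecting 6. So w(5) = 6. P is now [[1, 2, 4], [3]].
Step i=4: Q has 4 at row 1, column 3; remove that cell from P, ejecting 4. So w(4) = 4. P is now [[1, 2], [3]].
Step i=3: Q has 3 at row 2, column 1; remove 3 from row 2 of P and reverse-bump: 3 enters row 1 and ejects 2. So w(3) = 2. P is now [[1, 3]].
Step i=2: Q has 2 at row 1, column 2; remove that cell from P, ejecting 3. So w(2) = 3. P is now [[1]].
Step i=1: Q has 1 at row 1, column 1; remove that cell from P, ejecting 1. So w(1) = 1. P is now [].

So w = 1 3 2 4 6 5.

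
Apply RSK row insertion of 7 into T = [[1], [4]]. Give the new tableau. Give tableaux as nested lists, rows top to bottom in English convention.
[[1, 7], [4]]

7 is larger than every entry of row 1, so it is appended to row 1. The new tableau is [[1, 7], [4]].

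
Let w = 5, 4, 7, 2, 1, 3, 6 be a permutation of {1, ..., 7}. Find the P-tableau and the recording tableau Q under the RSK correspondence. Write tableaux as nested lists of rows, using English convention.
P = [[1, 3, 6], [2, 7], [4], [5]], Q = [[1, 3, 7], [2, 6], [4], [5]]

Insert each entry of the permutation into P by Schensted row insertion, recording in Q the position of each new cell.

Insert 5: appended to row 1. P = [[5]].
Insert 4: 4 bumps 5 from row 1; 5 starts row 2. P = [[4], [5]].
Insert 7: appended to row 1. P = [[4, 7], [5]].
Insert 2: 2 bumps 4 from row 1; 4 bumps 5 from row 2; 5 starts row 3. P = [[2, 7], [4], [5]].
Insert 1: 1 bumps 2 from row 1; 2 bumps 4 from row 2; 4 bumps 5 from row 3; 5 starts row 4. P = [[1, 7], [2], [4], [5]].
Insert 3: 3 bumps 7 from row 1; 7 appends to row 2. P = [[1, 3], [2, 7], [4], [5]].
Insert 6: appended to row 1. P = [[1, 3, 6], [2, 7], [4], [5]].

So P = [[1, 3, 6], [2, 7], [4], [5]], Q = [[1, 3, 7], [2, 6], [4], [5]].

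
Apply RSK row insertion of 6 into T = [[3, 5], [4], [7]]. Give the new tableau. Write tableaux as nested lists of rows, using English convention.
6 is larger than every entry of row 1, so it is appended to row 1. The new tableau is [[3, 5, 6], [4], [7]].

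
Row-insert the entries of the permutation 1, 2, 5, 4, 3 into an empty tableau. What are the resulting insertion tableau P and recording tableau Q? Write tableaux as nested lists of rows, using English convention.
P = [[1, 2, 3], [4], [5]], Q = [[1, 2, 3], [4], [5]]

Insert each entry of the permutation into P by Schensted row insertion, recording in Q the position of each new cell.

Insert 1: appended to row 1. P = [[1]].
Insert 2: appended to row 1. P = [[1, 2]].
Insert 5: appended to row 1. P = [[1, 2, 5]].
Insert 4: 4 bumps 5 from row 1; 5 starts row 2. P = [[1, 2, 4], [5]].
Insert 3: 3 bumps 4 from row 1; 4 bumps 5 from row 2; 5 starts row 3. P = [[1, 2, 3], [4], [5]].

So P = [[1, 2, 3], [4], [5]], Q = [[1, 2, 3], [4], [5]].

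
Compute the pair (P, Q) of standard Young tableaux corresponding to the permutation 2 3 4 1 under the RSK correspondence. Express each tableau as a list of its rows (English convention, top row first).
P = [[1, 3, 4], [2]], Q = [[1, 2, 3], [4]]

Insert each entry of the permutation into P by Schensted row insertion, recording in Q the position of each new cell.

After inserting 2: P = [[2]].
After inserting 3: P = [[2, 3]].
After inserting 4: P = [[2, 3, 4]].
After inserting 1: P = [[1, 3, 4], [2]].

So P = [[1, 3, 4], [2]], Q = [[1, 2, 3], [4]].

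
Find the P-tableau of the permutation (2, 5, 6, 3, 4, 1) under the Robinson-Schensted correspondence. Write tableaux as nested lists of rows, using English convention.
Insert 2: appended to row 1. P = [[2]].
Insert 5: appended to row 1. P = [[2, 5]].
Insert 6: appended to row 1. P = [[2, 5, 6]].
Insert 3: 3 bumps 5 from row 1; 5 starts row 2. P = [[2, 3, 6], [5]].
Insert 4: 4 bumps 6 from row 1; 6 appends to row 2. P = [[2, 3, 4], [5, 6]].
Insert 1: 1 bumps 2 from row 1; 2 bumps 5 from row 2; 5 starts row 3. P = [[1, 3, 4], [2, 6], [5]].

So P = [[1, 3, 4], [2, 6], [5]].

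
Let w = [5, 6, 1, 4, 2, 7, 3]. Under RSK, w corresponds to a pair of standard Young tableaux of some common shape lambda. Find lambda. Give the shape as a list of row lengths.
[3, 3, 1]

Row-insert each entry into an empty tableau.

After inserting 5: P = [[5]].
After inserting 6: P = [[5, 6]].
After inserting 1: P = [[1, 6], [5]].
After inserting 4: P = [[1, 4], [5, 6]].
After inserting 2: P = [[1, 2], [4, 6], [5]].
After inserting 7: P = [[1, 2, 7], [4, 6], [5]].
After inserting 3: P = [[1, 2, 3], [4, 6, 7], [5]].

The final insertion tableau P = [[1, 2, 3], [4, 6, 7], [5]] has shape [3, 3, 1].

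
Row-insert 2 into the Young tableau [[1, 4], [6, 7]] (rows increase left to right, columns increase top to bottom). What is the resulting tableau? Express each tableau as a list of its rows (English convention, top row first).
In row 1, 2 replaces 4 (the leftmost entry greater than 2); 4 is bumped to row 2. In row 2, 4 replaces 6 (the leftmost entry greater than 4); 6 is bumped to row 3. 6 starts a new row 3. The new tableau is [[1, 2], [4, 7], [6]].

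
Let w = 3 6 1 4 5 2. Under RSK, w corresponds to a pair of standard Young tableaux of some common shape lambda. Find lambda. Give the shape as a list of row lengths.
[3, 2, 1]

Row-insert each entry into an empty tableau.

After inserting 3: P = [[3]].
After inserting 6: P = [[3, 6]].
After inserting 1: P = [[1, 6], [3]].
After inserting 4: P = [[1, 4], [3, 6]].
After inserting 5: P = [[1, 4, 5], [3, 6]].
After inserting 2: P = [[1, 2, 5], [3, 4], [6]].

The final insertion tableau P = [[1, 2, 5], [3, 4], [6]] has shape [3, 2, 1].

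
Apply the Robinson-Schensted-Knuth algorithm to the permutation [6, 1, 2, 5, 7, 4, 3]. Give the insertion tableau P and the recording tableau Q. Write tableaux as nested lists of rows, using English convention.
Insert each entry of the permutation into P by Schensted row insertion, recording in Q the position of each new cell.

Insert 6: appended to row 1. P = [[6]], Q = [[1]].
Insert 1: 1 bumps 6 from row 1; 6 starts row 2. P = [[1], [6]], Q = [[1], [2]].
Insert 2: appended to row 1. P = [[1, 2], [6]], Q = [[1, 3], [2]].
Insert 5: appended to row 1. P = [[1, 2, 5], [6]], Q = [[1, 3, 4], [2]].
Insert 7: appended to row 1. P = [[1, 2, 5, 7], [6]], Q = [[1, 3, 4, 5], [2]].
Insert 4: 4 bumps 5 from row 1; 5 bumps 6 from row 2; 6 starts row 3. P = [[1, 2, 4, 7], [5], [6]], Q = [[1, 3, 4, 5], [2], [6]].
Insert 3: 3 bumps 4 from row 1; 4 bumps 5 from row 2; 5 bumps 6 from row 3; 6 starts row 4. P = [[1, 2, 3, 7], [4], [5], [6]], Q = [[1, 3, 4, 5], [2], [6], [7]].

So P = [[1, 2, 3, 7], [4], [5], [6]], Q = [[1, 3, 4, 5], [2], [6], [7]].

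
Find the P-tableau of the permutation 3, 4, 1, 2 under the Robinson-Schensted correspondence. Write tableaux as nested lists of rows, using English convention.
Insert 3: appended to row 1. P = [[3]].
Insert 4: appended to row 1. P = [[3, 4]].
Insert 1: 1 bumps 3 from row 1; 3 starts row 2. P = [[1, 4], [3]].
Insert 2: 2 bumps 4 from row 1; 4 appends to row 2. P = [[1, 2], [3, 4]].

So P = [[1, 2], [3, 4]].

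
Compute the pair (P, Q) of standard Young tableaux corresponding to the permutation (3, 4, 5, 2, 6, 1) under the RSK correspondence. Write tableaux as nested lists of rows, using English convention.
Insert each entry of the permutation into P by Schensted row insertion, recording in Q the position of each new cell.

Insert 3: appended to row 1. P = [[3]], Q = [[1]].
Insert 4: appended to row 1. P = [[3, 4]], Q = [[1, 2]].
Insert 5: appended to row 1. P = [[3, 4, 5]], Q = [[1, 2, 3]].
Insert 2: 2 bumps 3 from row 1; 3 starts row 2. P = [[2, 4, 5], [3]], Q = [[1, 2, 3], [4]].
Insert 6: appended to row 1. P = [[2, 4, 5, 6], [3]], Q = [[1, 2, 3, 5], [4]].
Insert 1: 1 bumps 2 from row 1; 2 bumps 3 from row 2; 3 starts row 3. P = [[1, 4, 5, 6], [2], [3]], Q = [[1, 2, 3, 5], [4], [6]].

So P = [[1, 4, 5, 6], [2], [3]], Q = [[1, 2, 3, 5], [4], [6]].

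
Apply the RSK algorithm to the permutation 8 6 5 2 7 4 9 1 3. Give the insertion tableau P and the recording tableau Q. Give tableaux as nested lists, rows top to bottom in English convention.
P = [[1, 3, 9], [2, 4], [5, 7], [6], [8]], Q = [[1, 5, 7], [2, 6], [3, 9], [4], [8]]

Insert each entry of the permutation into P by Schensted row insertion, recording in Q the position of each new cell.

Insert 8: appended to row 1. P = [[8]].
Insert 6: 6 bumps 8 from row 1; 8 starts row 2. P = [[6], [8]].
Insert 5: 5 bumps 6 from row 1; 6 bumps 8 from row 2; 8 starts row 3. P = [[5], [6], [8]].
Insert 2: 2 bumps 5 from row 1; 5 bumps 6 from row 2; 6 bumps 8 from row 3; 8 starts row 4. P = [[2], [5], [6], [8]].
Insert 7: appended to row 1. P = [[2, 7], [5], [6], [8]].
Insert 4: 4 bumps 7 from row 1; 7 appends to row 2. P = [[2, 4], [5, 7], [6], [8]].
Insert 9: appended to row 1. P = [[2, 4, 9], [5, 7], [6], [8]].
Insert 1: 1 bumps 2 from row 1; 2 bumps 5 from row 2; 5 bumps 6 from row 3; 6 bumps 8 from row 4; 8 starts row 5. P = [[1, 4, 9], [2, 7], [5], [6], [8]].
Insert 3: 3 bumps 4 from row 1; 4 bumps 7 from row 2; 7 appends to row 3. P = [[1, 3, 9], [2, 4], [5, 7], [6], [8]].

So P = [[1, 3, 9], [2, 4], [5, 7], [6], [8]], Q = [[1, 5, 7], [2, 6], [3, 9], [4], [8]].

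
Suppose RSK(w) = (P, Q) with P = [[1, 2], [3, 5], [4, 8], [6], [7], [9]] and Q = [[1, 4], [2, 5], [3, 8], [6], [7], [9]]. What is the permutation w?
Reverse the RSK construction: for i from n down to 1, find the cell of Q containing i, remove the entry at that cell from P, and reverse-bump it up through P; the value ejected from row 1 is w(i).

Step i=9: Q has 9 at row 6, column 1; remove 9 from row 6 of P and reverse-bump: 9 enters row 5 and ejects 7; 7 enters row 4 and ejects 6; 6 enters row 3 and ejects 4; 4 enters row 2 and ejects 3; 3 enters row 1 and ejects 2. So w(9) = 2. P is now [[1, 3], [4, 5], [6, 8], [7], [9]].
Step i=8: Q has 8 at row 3, column 2; remove 8 from row 3 of P and reverse-bump: 8 enters row 2 and ejects 5; 5 enters row 1 and ejects 3. So w(8) = 3. P is now [[1, 5], [4, 8], [6], [7], [9]].
Step i=7: Q has 7 at row 5, column 1; remove 9 from row 5 of P and reverse-bump: 9 enters row 4 and ejects 7; 7 enters row 3 and ejects 6; 6 enters row 2 and ejects 4; 4 enters row 1 and ejects 1. So w(7) = 1. P is now [[4, 5], [6, 8], [7], [9]].
Step i=6: Q has 6 at row 4, column 1; remove 9 from row 4 of P and reverse-bump: 9 enters row 3 and ejects 7; 7 enters row 2 and ejects 6; 6 enters row 1 and ejects 5. So w(6) = 5. P is now [[4, 6], [7, 8], [9]].
Step i=5: Q has 5 at row 2, column 2; remove 8 from row 2 of P and reverse-bump: 8 enters row 1 and ejects 6. So w(5) = 6. P is now [[4, 8], [7], [9]].
Step i=4: Q has 4 at row 1, column 2; remove that cell from P, ejecting 8. So w(4) = 8. P is now [[4], [7], [9]].
Step i=3: Q has 3 at row 3, column 1; remove 9 from row 3 of P and reverse-bump: 9 enters row 2 and ejects 7; 7 enters row 1 and ejects 4. So w(3) = 4. P is now [[7], [9]].
Step i=2: Q has 2 at row 2, column 1; remove 9 from row 2 of P and reverse-bump: 9 enters row 1 and ejects 7. So w(2) = 7. P is now [[9]].
Step i=1: Q has 1 at row 1, column 1; remove that cell from P, ejecting 9. So w(1) = 9. P is now [].

So w = 9 7 4 8 6 5 1 3 2.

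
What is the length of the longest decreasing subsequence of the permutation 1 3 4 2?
2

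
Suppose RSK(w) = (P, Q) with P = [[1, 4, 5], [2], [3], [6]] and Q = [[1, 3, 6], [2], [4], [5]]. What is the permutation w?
6 3 4 2 1 5

Reverse the RSK construction: for i from n down to 1, find the cell of Q containing i, remove the entry at that cell from P, and reverse-bump it up through P; the value ejected from row 1 is w(i).

Step i=6: Q has 6 at row 1, column 3; remove that cell from P, ejecting 5. So w(6) = 5. P is now [[1, 4], [2], [3], [6]].
Step i=5: Q has 5 at row 4, column 1; remove 6 from row 4 of P and reverse-bump: 6 enters row 3 and ejects 3; 3 enters row 2 and ejects 2; 2 enters row 1 and ejects 1. So w(5) = 1. P is now [[2, 4], [3], [6]].
Step i=4: Q has 4 at row 3, column 1; remove 6 from row 3 of P and reverse-bump: 6 enters row 2 and ejects 3; 3 enters row 1 and ejects 2. So w(4) = 2. P is now [[3, 4], [6]].
Step i=3: Q has 3 at row 1, column 2; remove that cell from P, ejecting 4. So w(3) = 4. P is now [[3], [6]].
Step i=2: Q has 2 at row 2, column 1; remove 6 from row 2 of P and reverse-bump: 6 enters row 1 and ejects 3. So w(2) = 3. P is now [[6]].
Step i=1: Q has 1 at row 1, column 1; remove that cell from P, ejecting 6. So w(1) = 6. P is now [].

So w = 6 3 4 2 1 5.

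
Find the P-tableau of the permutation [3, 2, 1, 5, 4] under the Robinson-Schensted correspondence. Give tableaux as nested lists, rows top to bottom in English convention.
P = [[1, 4], [2, 5], [3]]

Insert 3: appended to row 1. P = [[3]].
Insert 2: 2 bumps 3 from row 1; 3 starts row 2. P = [[2], [3]].
Insert 1: 1 bumps 2 from row 1; 2 bumps 3 from row 2; 3 starts row 3. P = [[1], [2], [3]].
Insert 5: appended to row 1. P = [[1, 5], [2], [3]].
Insert 4: 4 bumps 5 from row 1; 5 appends to row 2. P = [[1, 4], [2, 5], [3]].

So P = [[1, 4], [2, 5], [3]].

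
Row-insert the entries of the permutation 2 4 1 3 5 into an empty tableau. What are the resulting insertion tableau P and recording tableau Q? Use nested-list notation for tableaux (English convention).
P = [[1, 3, 5], [2, 4]], Q = [[1, 2, 5], [3, 4]]

Insert each entry of the permutation into P by Schensted row insertion, recording in Q the position of each new cell.

Insert 2: appended to row 1. P = [[2]], Q = [[1]].
Insert 4: appended to row 1. P = [[2, 4]], Q = [[1, 2]].
Insert 1: 1 bumps 2 from row 1; 2 starts row 2. P = [[1, 4], [2]], Q = [[1, 2], [3]].
Insert 3: 3 bumps 4 from row 1; 4 appends to row 2. P = [[1, 3], [2, 4]], Q = [[1, 2], [3, 4]].
Insert 5: appended to row 1. P = [[1, 3, 5], [2, 4]], Q = [[1, 2, 5], [3, 4]].

So P = [[1, 3, 5], [2, 4]], Q = [[1, 2, 5], [3, 4]].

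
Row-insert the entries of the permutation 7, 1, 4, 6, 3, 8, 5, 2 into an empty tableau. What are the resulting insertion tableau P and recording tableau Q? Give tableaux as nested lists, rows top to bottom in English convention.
P = [[1, 2, 5, 8], [3, 6], [4], [7]], Q = [[1, 3, 4, 6], [2, 7], [5], [8]]

Insert each entry of the permutation into P by Schensted row insertion, recording in Q the position of each new cell.

After inserting 7: P = [[7]].
After inserting 1: P = [[1], [7]].
After inserting 4: P = [[1, 4], [7]].
After inserting 6: P = [[1, 4, 6], [7]].
After inserting 3: P = [[1, 3, 6], [4], [7]].
After inserting 8: P = [[1, 3, 6, 8], [4], [7]].
After inserting 5: P = [[1, 3, 5, 8], [4, 6], [7]].
After inserting 2: P = [[1, 2, 5, 8], [3, 6], [4], [7]].

So P = [[1, 2, 5, 8], [3, 6], [4], [7]], Q = [[1, 3, 4, 6], [2, 7], [5], [8]].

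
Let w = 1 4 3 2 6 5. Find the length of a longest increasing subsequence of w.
3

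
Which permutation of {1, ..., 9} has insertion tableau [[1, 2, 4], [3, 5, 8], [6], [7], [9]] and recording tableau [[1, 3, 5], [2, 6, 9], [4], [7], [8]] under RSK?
Reverse RSK: for i = n, n-1, ..., 1, locate i in Q, remove the corresponding corner cell from P, and reverse-bump its entry up through P; the value ejected from row 1 is w(i).

So w = 9 3 7 1 8 6 5 2 4.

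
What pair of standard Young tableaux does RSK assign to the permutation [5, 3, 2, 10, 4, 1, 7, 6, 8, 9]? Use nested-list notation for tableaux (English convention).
P = [[1, 4, 6, 8, 9], [2, 7], [3, 10], [5]], Q = [[1, 4, 7, 9, 10], [2, 5], [3, 8], [6]]

Insert each entry of the permutation into P by Schensted row insertion, recording in Q the position of each new cell.

Insert 5: appended to row 1. P = [[5]].
Insert 3: 3 bumps 5 from row 1; 5 starts row 2. P = [[3], [5]].
Insert 2: 2 bumps 3 from row 1; 3 bumps 5 from row 2; 5 starts row 3. P = [[2], [3], [5]].
Insert 10: appended to row 1. P = [[2, 10], [3], [5]].
Insert 4: 4 bumps 10 from row 1; 10 appends to row 2. P = [[2, 4], [3, 10], [5]].
Insert 1: 1 bumps 2 from row 1; 2 bumps 3 from row 2; 3 bumps 5 from row 3; 5 starts row 4. P = [[1, 4], [2, 10], [3], [5]].
Insert 7: appended to row 1. P = [[1, 4, 7], [2, 10], [3], [5]].
Insert 6: 6 bumps 7 from row 1; 7 bumps 10 from row 2; 10 appends to row 3. P = [[1, 4, 6], [2, 7], [3, 10], [5]].
Insert 8: appended to row 1. P = [[1, 4, 6, 8], [2, 7], [3, 10], [5]].
Insert 9: appended to row 1. P = [[1, 4, 6, 8, 9], [2, 7], [3, 10], [5]].

So P = [[1, 4, 6, 8, 9], [2, 7], [3, 10], [5]], Q = [[1, 4, 7, 9, 10], [2, 5], [3, 8], [6]].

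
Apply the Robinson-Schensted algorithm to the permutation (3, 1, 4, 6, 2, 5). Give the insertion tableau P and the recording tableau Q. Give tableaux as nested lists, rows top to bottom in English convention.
Insert each entry of the permutation into P by Schensted row insertion, recording in Q the position of each new cell.

Insert 3: appended to row 1. P = [[3]].
Insert 1: 1 bumps 3 from row 1; 3 starts row 2. P = [[1], [3]].
Insert 4: appended to row 1. P = [[1, 4], [3]].
Insert 6: appended to row 1. P = [[1, 4, 6], [3]].
Insert 2: 2 bumps 4 from row 1; 4 appends to row 2. P = [[1, 2, 6], [3, 4]].
Insert 5: 5 bumps 6 from row 1; 6 appends to row 2. P = [[1, 2, 5], [3, 4, 6]].

So P = [[1, 2, 5], [3, 4, 6]], Q = [[1, 3, 4], [2, 5, 6]].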